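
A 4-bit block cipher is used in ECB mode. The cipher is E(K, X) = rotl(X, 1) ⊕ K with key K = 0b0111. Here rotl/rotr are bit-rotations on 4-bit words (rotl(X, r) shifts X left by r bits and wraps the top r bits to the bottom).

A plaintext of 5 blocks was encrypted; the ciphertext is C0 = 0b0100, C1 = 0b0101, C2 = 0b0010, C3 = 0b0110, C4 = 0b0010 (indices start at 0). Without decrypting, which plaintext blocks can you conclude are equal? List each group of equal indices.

P2 = P4

ECB encrypts each block independently with the same key, so equal ciphertext blocks imply equal plaintext blocks.
C2 = C4 = 0b0010, so P2 = P4.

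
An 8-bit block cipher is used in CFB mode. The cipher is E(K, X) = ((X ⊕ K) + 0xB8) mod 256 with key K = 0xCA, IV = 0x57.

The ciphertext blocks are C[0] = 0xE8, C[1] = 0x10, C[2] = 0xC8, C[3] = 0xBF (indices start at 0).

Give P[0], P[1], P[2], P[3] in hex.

CFB decryption: P_i = C_i ⊕ E(K, C_{i−1}), with C_{−1} = IV.
P[0]: E(K, 0x57) = 0x55; 0xE8 ⊕ 0x55 = 0xBD.
P[1]: E(K, 0xE8) = 0xDA; 0x10 ⊕ 0xDA = 0xCA.
P[2]: E(K, 0x10) = 0x92; 0xC8 ⊕ 0x92 = 0x5A.
P[3]: E(K, 0xC8) = 0xBA; 0xBF ⊕ 0xBA = 0x05.

P[0] = 0xBD, P[1] = 0xCA, P[2] = 0x5A, P[3] = 0x05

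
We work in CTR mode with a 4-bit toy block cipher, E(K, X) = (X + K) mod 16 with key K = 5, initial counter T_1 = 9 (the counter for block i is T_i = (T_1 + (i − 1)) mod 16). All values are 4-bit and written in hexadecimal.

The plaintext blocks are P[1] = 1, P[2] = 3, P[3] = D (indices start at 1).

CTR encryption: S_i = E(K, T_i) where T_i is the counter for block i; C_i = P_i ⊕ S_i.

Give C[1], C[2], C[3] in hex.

C[1]: T = 9, S = E(K, T) = E; 1 ⊕ E = F.
C[2]: T = A, S = E(K, T) = F; 3 ⊕ F = C.
C[3]: T = B, S = E(K, T) = 0; D ⊕ 0 = D.

C[1] = F, C[2] = C, C[3] = D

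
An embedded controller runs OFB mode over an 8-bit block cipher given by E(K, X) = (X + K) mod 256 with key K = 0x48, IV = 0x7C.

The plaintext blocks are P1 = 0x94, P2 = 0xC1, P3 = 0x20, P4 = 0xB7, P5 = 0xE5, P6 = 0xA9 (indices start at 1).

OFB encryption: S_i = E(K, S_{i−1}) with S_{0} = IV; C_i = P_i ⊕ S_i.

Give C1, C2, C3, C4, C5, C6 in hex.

C1 = 0x50, C2 = 0xCD, C3 = 0x74, C4 = 0x2B, C5 = 0x01, C6 = 0x85

C1: S = E(K, 0x7C) = 0xC4; 0x94 ⊕ 0xC4 = 0x50.
C2: S = E(K, 0xC4) = 0x0C; 0xC1 ⊕ 0x0C = 0xCD.
C3: S = E(K, 0x0C) = 0x54; 0x20 ⊕ 0x54 = 0x74.
C4: S = E(K, 0x54) = 0x9C; 0xB7 ⊕ 0x9C = 0x2B.
C5: S = E(K, 0x9C) = 0xE4; 0xE5 ⊕ 0xE4 = 0x01.
C6: S = E(K, 0xE4) = 0x2C; 0xA9 ⊕ 0x2C = 0x85.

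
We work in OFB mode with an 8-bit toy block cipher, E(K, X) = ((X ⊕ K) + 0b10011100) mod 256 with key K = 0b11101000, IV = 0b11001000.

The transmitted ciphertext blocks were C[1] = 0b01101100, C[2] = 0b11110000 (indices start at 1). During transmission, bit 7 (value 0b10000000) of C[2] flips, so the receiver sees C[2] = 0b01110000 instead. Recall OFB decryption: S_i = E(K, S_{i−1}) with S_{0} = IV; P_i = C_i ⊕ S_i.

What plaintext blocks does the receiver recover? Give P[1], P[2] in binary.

P[1] = 0b11010000, P[2] = 0b10000000

Only C[2] changed, to 0b01110000. In OFB, a change in C_i flips the same bit in P_i only; the keystream is unaffected. Decrypting the received ciphertext:
P[1]: S = E(K, 0b11001000) = 0b10111100; 0b01101100 ⊕ 0b10111100 = 0b11010000.
P[2]: S = E(K, 0b10111100) = 0b11110000; 0b01110000 ⊕ 0b11110000 = 0b10000000.
Blocks that differ from the original plaintext: P[2].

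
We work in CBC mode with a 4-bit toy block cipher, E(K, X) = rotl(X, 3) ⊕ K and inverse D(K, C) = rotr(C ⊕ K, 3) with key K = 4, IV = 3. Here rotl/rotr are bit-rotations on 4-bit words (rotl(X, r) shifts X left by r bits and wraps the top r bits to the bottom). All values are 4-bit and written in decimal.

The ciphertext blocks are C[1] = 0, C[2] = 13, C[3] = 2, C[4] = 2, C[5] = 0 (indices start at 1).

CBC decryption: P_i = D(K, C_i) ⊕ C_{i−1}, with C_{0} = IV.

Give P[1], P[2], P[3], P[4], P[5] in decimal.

P[1]: D(K, 0) = 8; 8 ⊕ 3 = 11.
P[2]: D(K, 13) = 3; 3 ⊕ 0 = 3.
P[3]: D(K, 2) = 12; 12 ⊕ 13 = 1.
P[4]: D(K, 2) = 12; 12 ⊕ 2 = 14.
P[5]: D(K, 0) = 8; 8 ⊕ 2 = 10.

P[1] = 11, P[2] = 3, P[3] = 1, P[4] = 14, P[5] = 10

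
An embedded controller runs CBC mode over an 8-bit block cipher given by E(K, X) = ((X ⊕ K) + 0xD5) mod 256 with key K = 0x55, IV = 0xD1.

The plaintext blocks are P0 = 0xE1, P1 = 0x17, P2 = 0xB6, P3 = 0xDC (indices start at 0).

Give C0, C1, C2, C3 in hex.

CBC encryption: C_i = E(K, P_i ⊕ C_{i−1}), with C_{−1} = IV.
C0: P0 ⊕ 0xD1 = 0x30; E(K, 0x30) = 0x3A.
C1: P1 ⊕ 0x3A = 0x2D; E(K, 0x2D) = 0x4D.
C2: P2 ⊕ 0x4D = 0xFB; E(K, 0xFB) = 0x83.
C3: P3 ⊕ 0x83 = 0x5F; E(K, 0x5F) = 0xDF.

C0 = 0x3A, C1 = 0x4D, C2 = 0x83, C3 = 0xDF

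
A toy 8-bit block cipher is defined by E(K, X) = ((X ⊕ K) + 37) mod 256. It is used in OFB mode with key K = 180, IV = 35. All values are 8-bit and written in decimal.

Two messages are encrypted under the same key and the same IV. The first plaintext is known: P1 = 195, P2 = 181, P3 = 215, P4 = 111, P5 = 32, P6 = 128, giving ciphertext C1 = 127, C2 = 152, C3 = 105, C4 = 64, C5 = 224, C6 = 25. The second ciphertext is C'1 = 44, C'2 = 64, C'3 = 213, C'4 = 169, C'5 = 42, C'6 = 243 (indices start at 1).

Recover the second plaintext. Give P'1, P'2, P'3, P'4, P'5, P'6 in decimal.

P'1 = 144, P'2 = 109, P'3 = 107, P'4 = 134, P'5 = 234, P'6 = 106

In OFB with a reused IV, both messages share the same keystream S_i, so C_i ⊕ C'_i = P_i ⊕ P'_i and thus P'_i = P_i ⊕ C_i ⊕ C'_i.
P'1: 195 ⊕ 127 ⊕ 44 = 144.
P'2: 181 ⊕ 152 ⊕ 64 = 109.
P'3: 215 ⊕ 105 ⊕ 213 = 107.
P'4: 111 ⊕ 64 ⊕ 169 = 134.
P'5: 32 ⊕ 224 ⊕ 42 = 234.
P'6: 128 ⊕ 25 ⊕ 243 = 106.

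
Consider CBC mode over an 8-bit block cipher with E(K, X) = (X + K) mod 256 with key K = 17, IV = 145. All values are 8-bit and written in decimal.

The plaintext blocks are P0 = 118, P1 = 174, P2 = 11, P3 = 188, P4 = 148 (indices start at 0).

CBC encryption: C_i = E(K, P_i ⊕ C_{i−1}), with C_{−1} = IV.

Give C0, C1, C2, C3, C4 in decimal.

C0 = 248, C1 = 103, C2 = 125, C3 = 210, C4 = 87

C0: P0 ⊕ 145 = 231; E(K, 231) = 248.
C1: P1 ⊕ 248 = 86; E(K, 86) = 103.
C2: P2 ⊕ 103 = 108; E(K, 108) = 125.
C3: P3 ⊕ 125 = 193; E(K, 193) = 210.
C4: P4 ⊕ 210 = 70; E(K, 70) = 87.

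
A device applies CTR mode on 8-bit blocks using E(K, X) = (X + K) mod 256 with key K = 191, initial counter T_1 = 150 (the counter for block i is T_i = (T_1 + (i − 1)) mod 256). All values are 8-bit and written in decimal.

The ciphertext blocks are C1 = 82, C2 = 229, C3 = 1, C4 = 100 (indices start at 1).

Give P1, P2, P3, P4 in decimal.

P1 = 7, P2 = 179, P3 = 86, P4 = 60

CTR decryption: S_i = E(K, T_i) where T_i is the counter for block i; P_i = C_i ⊕ S_i.
P1: T = 150, S = E(K, T) = 85; 82 ⊕ 85 = 7.
P2: T = 151, S = E(K, T) = 86; 229 ⊕ 86 = 179.
P3: T = 152, S = E(K, T) = 87; 1 ⊕ 87 = 86.
P4: T = 153, S = E(K, T) = 88; 100 ⊕ 88 = 60.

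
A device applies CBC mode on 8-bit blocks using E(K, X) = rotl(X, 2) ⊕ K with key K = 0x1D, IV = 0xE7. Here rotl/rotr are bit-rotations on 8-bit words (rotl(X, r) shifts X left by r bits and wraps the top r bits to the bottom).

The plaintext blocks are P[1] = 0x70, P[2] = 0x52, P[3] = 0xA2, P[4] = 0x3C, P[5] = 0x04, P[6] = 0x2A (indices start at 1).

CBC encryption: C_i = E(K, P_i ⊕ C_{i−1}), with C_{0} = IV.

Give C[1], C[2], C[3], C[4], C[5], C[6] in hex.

C[1]: P[1] ⊕ 0xE7 = 0x97; E(K, 0x97) = 0x43.
C[2]: P[2] ⊕ 0x43 = 0x11; E(K, 0x11) = 0x59.
C[3]: P[3] ⊕ 0x59 = 0xFB; E(K, 0xFB) = 0xF2.
C[4]: P[4] ⊕ 0xF2 = 0xCE; E(K, 0xCE) = 0x26.
C[5]: P[5] ⊕ 0x26 = 0x22; E(K, 0x22) = 0x95.
C[6]: P[6] ⊕ 0x95 = 0xBF; E(K, 0xBF) = 0xE3.

C[1] = 0x43, C[2] = 0x59, C[3] = 0xF2, C[4] = 0x26, C[5] = 0x95, C[6] = 0xE3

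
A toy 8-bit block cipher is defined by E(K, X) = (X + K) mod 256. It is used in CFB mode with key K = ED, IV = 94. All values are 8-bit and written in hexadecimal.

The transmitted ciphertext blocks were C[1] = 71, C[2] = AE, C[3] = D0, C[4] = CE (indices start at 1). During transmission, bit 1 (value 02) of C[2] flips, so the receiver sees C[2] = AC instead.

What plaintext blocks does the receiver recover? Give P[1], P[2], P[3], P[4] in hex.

P[1] = F0, P[2] = F2, P[3] = 49, P[4] = 73

CFB decryption: P_i = C_i ⊕ E(K, C_{i−1}), with C_{0} = IV.
Only C[2] changed, to AC. In CFB, a change in C_i flips the same bit in P_i and garbles P_{i+1}. Decrypting the received ciphertext:
P[1]: E(K, 94) = 81; 71 ⊕ 81 = F0.
P[2]: E(K, 71) = 5E; AC ⊕ 5E = F2.
P[3]: E(K, AC) = 99; D0 ⊕ 99 = 49.
P[4]: E(K, D0) = BD; CE ⊕ BD = 73.
Blocks that differ from the original plaintext: P[2], P[3].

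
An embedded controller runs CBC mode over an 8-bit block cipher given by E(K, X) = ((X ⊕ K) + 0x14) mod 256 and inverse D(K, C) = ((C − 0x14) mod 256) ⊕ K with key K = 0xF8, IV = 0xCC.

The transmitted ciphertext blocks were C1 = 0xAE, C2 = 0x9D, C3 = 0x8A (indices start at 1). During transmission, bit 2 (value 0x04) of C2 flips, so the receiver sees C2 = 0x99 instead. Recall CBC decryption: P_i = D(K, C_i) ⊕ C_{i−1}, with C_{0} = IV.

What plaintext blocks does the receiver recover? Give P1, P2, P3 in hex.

P1 = 0xAE, P2 = 0xD3, P3 = 0x17

Only C2 changed, to 0x99. In CBC, a change in C_i garbles P_i and flips the same bit in P_{i+1}. Decrypting the received ciphertext:
P1: D(K, 0xAE) = 0x62; 0x62 ⊕ 0xCC = 0xAE.
P2: D(K, 0x99) = 0x7D; 0x7D ⊕ 0xAE = 0xD3.
P3: D(K, 0x8A) = 0x8E; 0x8E ⊕ 0x99 = 0x17.
Blocks that differ from the original plaintext: P2, P3.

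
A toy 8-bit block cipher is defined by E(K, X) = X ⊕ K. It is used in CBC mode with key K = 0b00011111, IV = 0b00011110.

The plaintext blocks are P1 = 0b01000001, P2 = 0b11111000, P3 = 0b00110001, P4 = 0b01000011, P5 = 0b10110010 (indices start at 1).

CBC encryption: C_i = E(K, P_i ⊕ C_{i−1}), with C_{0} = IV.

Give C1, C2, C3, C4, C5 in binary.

C1: P1 ⊕ 0b00011110 = 0b01011111; E(K, 0b01011111) = 0b01000000.
C2: P2 ⊕ 0b01000000 = 0b10111000; E(K, 0b10111000) = 0b10100111.
C3: P3 ⊕ 0b10100111 = 0b10010110; E(K, 0b10010110) = 0b10001001.
C4: P4 ⊕ 0b10001001 = 0b11001010; E(K, 0b11001010) = 0b11010101.
C5: P5 ⊕ 0b11010101 = 0b01100111; E(K, 0b01100111) = 0b01111000.

C1 = 0b01000000, C2 = 0b10100111, C3 = 0b10001001, C4 = 0b11010101, C5 = 0b01111000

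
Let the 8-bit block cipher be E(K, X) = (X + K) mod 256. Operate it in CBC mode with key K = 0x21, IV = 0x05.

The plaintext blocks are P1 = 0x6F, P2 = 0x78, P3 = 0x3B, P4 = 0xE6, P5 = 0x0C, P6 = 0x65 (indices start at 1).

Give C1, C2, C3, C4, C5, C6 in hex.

CBC encryption: C_i = E(K, P_i ⊕ C_{i−1}), with C_{0} = IV.
C1: P1 ⊕ 0x05 = 0x6A; E(K, 0x6A) = 0x8B.
C2: P2 ⊕ 0x8B = 0xF3; E(K, 0xF3) = 0x14.
C3: P3 ⊕ 0x14 = 0x2F; E(K, 0x2F) = 0x50.
C4: P4 ⊕ 0x50 = 0xB6; E(K, 0xB6) = 0xD7.
C5: P5 ⊕ 0xD7 = 0xDB; E(K, 0xDB) = 0xFC.
C6: P6 ⊕ 0xFC = 0x99; E(K, 0x99) = 0xBA.

C1 = 0x8B, C2 = 0x14, C3 = 0x50, C4 = 0xD7, C5 = 0xFC, C6 = 0xBA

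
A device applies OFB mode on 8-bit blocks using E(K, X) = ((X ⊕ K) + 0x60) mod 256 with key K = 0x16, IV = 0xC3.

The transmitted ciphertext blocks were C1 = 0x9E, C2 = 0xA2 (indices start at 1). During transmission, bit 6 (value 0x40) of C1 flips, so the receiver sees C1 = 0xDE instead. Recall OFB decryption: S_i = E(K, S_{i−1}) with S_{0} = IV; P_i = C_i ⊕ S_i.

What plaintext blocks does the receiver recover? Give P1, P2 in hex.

P1 = 0xEB, P2 = 0x21

Only C1 changed, to 0xDE. In OFB, a change in C_i flips the same bit in P_i only; the keystream is unaffected. Decrypting the received ciphertext:
P1: S = E(K, 0xC3) = 0x35; 0xDE ⊕ 0x35 = 0xEB.
P2: S = E(K, 0x35) = 0x83; 0xA2 ⊕ 0x83 = 0x21.
Blocks that differ from the original plaintext: P1.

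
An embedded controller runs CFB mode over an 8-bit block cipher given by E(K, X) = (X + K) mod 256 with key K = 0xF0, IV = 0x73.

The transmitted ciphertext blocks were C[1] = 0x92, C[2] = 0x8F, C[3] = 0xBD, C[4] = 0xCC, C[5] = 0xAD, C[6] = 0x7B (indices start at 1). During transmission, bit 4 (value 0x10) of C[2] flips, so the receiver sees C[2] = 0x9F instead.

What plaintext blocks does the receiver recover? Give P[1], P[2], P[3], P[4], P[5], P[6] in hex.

CFB decryption: P_i = C_i ⊕ E(K, C_{i−1}), with C_{0} = IV.
Only C[2] changed, to 0x9F. In CFB, a change in C_i flips the same bit in P_i and garbles P_{i+1}. Decrypting the received ciphertext:
P[1]: E(K, 0x73) = 0x63; 0x92 ⊕ 0x63 = 0xF1.
P[2]: E(K, 0x92) = 0x82; 0x9F ⊕ 0x82 = 0x1D.
P[3]: E(K, 0x9F) = 0x8F; 0xBD ⊕ 0x8F = 0x32.
P[4]: E(K, 0xBD) = 0xAD; 0xCC ⊕ 0xAD = 0x61.
P[5]: E(K, 0xCC) = 0xBC; 0xAD ⊕ 0xBC = 0x11.
P[6]: E(K, 0xAD) = 0x9D; 0x7B ⊕ 0x9D = 0xE6.
Blocks that differ from the original plaintext: P[2], P[3].

P[1] = 0xF1, P[2] = 0x1D, P[3] = 0x32, P[4] = 0x61, P[5] = 0x11, P[6] = 0xE6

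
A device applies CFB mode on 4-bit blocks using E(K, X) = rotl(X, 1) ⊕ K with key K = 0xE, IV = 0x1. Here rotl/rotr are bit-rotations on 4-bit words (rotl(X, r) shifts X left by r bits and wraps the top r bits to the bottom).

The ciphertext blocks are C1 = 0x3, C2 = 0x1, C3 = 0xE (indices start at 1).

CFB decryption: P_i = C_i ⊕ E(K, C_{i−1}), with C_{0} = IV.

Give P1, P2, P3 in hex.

P1 = 0xF, P2 = 0x9, P3 = 0x2

P1: E(K, 0x1) = 0xC; 0x3 ⊕ 0xC = 0xF.
P2: E(K, 0x3) = 0x8; 0x1 ⊕ 0x8 = 0x9.
P3: E(K, 0x1) = 0xC; 0xE ⊕ 0xC = 0x2.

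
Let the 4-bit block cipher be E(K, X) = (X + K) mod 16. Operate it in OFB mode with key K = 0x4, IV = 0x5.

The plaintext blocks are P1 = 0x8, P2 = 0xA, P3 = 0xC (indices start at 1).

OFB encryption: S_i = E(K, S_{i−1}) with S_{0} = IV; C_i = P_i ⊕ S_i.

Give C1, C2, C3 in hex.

C1 = 0x1, C2 = 0x7, C3 = 0xD

C1: S = E(K, 0x5) = 0x9; 0x8 ⊕ 0x9 = 0x1.
C2: S = E(K, 0x9) = 0xD; 0xA ⊕ 0xD = 0x7.
C3: S = E(K, 0xD) = 0x1; 0xC ⊕ 0x1 = 0xD.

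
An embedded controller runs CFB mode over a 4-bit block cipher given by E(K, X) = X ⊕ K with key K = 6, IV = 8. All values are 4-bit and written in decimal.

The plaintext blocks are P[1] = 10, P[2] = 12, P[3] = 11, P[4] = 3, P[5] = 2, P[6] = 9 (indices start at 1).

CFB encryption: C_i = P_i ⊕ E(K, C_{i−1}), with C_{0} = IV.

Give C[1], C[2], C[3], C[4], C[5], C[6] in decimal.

C[1]: E(K, 8) = 14; 10 ⊕ 14 = 4.
C[2]: E(K, 4) = 2; 12 ⊕ 2 = 14.
C[3]: E(K, 14) = 8; 11 ⊕ 8 = 3.
C[4]: E(K, 3) = 5; 3 ⊕ 5 = 6.
C[5]: E(K, 6) = 0; 2 ⊕ 0 = 2.
C[6]: E(K, 2) = 4; 9 ⊕ 4 = 13.

C[1] = 4, C[2] = 14, C[3] = 3, C[4] = 6, C[5] = 2, C[6] = 13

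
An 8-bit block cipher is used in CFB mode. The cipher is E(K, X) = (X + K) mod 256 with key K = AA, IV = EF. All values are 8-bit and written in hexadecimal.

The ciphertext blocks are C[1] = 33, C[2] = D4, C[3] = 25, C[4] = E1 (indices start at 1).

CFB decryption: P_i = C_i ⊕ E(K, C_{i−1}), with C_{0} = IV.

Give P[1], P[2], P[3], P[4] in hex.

P[1] = AA, P[2] = 09, P[3] = 5B, P[4] = 2E

P[1]: E(K, EF) = 99; 33 ⊕ 99 = AA.
P[2]: E(K, 33) = DD; D4 ⊕ DD = 09.
P[3]: E(K, D4) = 7E; 25 ⊕ 7E = 5B.
P[4]: E(K, 25) = CF; E1 ⊕ CF = 2E.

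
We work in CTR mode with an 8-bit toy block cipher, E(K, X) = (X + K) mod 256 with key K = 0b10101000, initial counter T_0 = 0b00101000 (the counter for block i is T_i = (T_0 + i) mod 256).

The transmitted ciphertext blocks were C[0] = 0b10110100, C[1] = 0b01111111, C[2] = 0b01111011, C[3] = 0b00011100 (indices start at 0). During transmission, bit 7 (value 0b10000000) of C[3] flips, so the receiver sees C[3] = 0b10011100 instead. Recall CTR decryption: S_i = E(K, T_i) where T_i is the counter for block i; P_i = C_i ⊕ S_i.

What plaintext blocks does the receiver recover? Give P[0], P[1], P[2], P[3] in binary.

P[0] = 0b01100100, P[1] = 0b10101110, P[2] = 0b10101001, P[3] = 0b01001111

Only C[3] changed, to 0b10011100. In CTR, a change in C_i flips the same bit in P_i only; the keystream is unaffected. Decrypting the received ciphertext:
P[0]: T = 0b00101000, S = E(K, T) = 0b11010000; 0b10110100 ⊕ 0b11010000 = 0b01100100.
P[1]: T = 0b00101001, S = E(K, T) = 0b11010001; 0b01111111 ⊕ 0b11010001 = 0b10101110.
P[2]: T = 0b00101010, S = E(K, T) = 0b11010010; 0b01111011 ⊕ 0b11010010 = 0b10101001.
P[3]: T = 0b00101011, S = E(K, T) = 0b11010011; 0b10011100 ⊕ 0b11010011 = 0b01001111.
Blocks that differ from the original plaintext: P[3].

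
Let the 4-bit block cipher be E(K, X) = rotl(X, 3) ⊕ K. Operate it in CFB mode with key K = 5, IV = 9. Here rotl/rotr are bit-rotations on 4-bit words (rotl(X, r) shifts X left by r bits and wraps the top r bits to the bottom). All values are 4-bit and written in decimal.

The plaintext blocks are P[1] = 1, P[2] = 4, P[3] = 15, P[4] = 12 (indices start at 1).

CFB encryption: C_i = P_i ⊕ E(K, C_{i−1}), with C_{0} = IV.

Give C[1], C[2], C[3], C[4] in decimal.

C[1] = 8, C[2] = 5, C[3] = 0, C[4] = 9

C[1]: E(K, 9) = 9; 1 ⊕ 9 = 8.
C[2]: E(K, 8) = 1; 4 ⊕ 1 = 5.
C[3]: E(K, 5) = 15; 15 ⊕ 15 = 0.
C[4]: E(K, 0) = 5; 12 ⊕ 5 = 9.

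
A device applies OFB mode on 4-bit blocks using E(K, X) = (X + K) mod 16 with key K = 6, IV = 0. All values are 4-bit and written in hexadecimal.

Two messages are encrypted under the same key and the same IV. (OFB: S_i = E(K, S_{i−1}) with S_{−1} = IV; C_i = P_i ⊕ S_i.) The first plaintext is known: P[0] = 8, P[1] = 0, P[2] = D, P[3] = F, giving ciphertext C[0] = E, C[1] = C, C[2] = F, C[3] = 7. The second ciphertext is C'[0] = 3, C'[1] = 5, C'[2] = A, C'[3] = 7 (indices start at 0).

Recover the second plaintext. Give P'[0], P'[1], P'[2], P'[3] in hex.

In OFB with a reused IV, both messages share the same keystream S_i, so C_i ⊕ C'_i = P_i ⊕ P'_i and thus P'_i = P_i ⊕ C_i ⊕ C'_i.
P'[0]: 8 ⊕ E ⊕ 3 = 5.
P'[1]: 0 ⊕ C ⊕ 5 = 9.
P'[2]: D ⊕ F ⊕ A = 8.
P'[3]: F ⊕ 7 ⊕ 7 = F.

P'[0] = 5, P'[1] = 9, P'[2] = 8, P'[3] = F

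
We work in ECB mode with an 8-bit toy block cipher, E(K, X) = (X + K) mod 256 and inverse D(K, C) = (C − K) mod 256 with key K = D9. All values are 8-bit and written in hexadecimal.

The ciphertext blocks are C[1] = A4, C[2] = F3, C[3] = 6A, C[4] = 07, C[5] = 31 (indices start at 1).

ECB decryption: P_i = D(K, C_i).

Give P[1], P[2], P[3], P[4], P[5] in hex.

P[1]: D(K, A4) = CB.
P[2]: D(K, F3) = 1A.
P[3]: D(K, 6A) = 91.
P[4]: D(K, 07) = 2E.
P[5]: D(K, 31) = 58.

P[1] = CB, P[2] = 1A, P[3] = 91, P[4] = 2E, P[5] = 58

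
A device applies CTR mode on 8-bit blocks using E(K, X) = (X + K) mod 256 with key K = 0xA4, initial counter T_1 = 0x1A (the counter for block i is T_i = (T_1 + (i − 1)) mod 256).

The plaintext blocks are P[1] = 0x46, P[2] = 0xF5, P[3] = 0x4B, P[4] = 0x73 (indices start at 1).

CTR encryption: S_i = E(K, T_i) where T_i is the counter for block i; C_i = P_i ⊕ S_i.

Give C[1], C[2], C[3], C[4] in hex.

C[1] = 0xF8, C[2] = 0x4A, C[3] = 0x8B, C[4] = 0xB2

C[1]: T = 0x1A, S = E(K, T) = 0xBE; 0x46 ⊕ 0xBE = 0xF8.
C[2]: T = 0x1B, S = E(K, T) = 0xBF; 0xF5 ⊕ 0xBF = 0x4A.
C[3]: T = 0x1C, S = E(K, T) = 0xC0; 0x4B ⊕ 0xC0 = 0x8B.
C[4]: T = 0x1D, S = E(K, T) = 0xC1; 0x73 ⊕ 0xC1 = 0xB2.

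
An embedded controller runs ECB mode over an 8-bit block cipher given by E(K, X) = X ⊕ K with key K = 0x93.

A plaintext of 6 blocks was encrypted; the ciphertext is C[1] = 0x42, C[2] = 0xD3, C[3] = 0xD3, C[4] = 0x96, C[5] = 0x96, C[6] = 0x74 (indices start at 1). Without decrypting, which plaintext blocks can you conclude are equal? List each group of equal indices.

P[2] = P[3]; P[4] = P[5]

ECB encrypts each block independently with the same key, so equal ciphertext blocks imply equal plaintext blocks.
C[2] = C[3] = 0xD3, so P[2] = P[3].
C[4] = C[5] = 0x96, so P[4] = P[5].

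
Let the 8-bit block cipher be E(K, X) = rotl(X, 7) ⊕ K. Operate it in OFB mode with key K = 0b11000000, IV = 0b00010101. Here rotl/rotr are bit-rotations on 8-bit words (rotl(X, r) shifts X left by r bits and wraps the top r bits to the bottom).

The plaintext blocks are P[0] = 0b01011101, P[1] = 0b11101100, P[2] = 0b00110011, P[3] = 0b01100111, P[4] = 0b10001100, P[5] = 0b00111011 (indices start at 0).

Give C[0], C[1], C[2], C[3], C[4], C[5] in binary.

OFB encryption: S_i = E(K, S_{i−1}) with S_{−1} = IV; C_i = P_i ⊕ S_i.
C[0]: S = E(K, 0b00010101) = 0b01001010; 0b01011101 ⊕ 0b01001010 = 0b00010111.
C[1]: S = E(K, 0b01001010) = 0b11100101; 0b11101100 ⊕ 0b11100101 = 0b00001001.
C[2]: S = E(K, 0b11100101) = 0b00110010; 0b00110011 ⊕ 0b00110010 = 0b00000001.
C[3]: S = E(K, 0b00110010) = 0b11011001; 0b01100111 ⊕ 0b11011001 = 0b10111110.
C[4]: S = E(K, 0b11011001) = 0b00101100; 0b10001100 ⊕ 0b00101100 = 0b10100000.
C[5]: S = E(K, 0b00101100) = 0b11010110; 0b00111011 ⊕ 0b11010110 = 0b11101101.

C[0] = 0b00010111, C[1] = 0b00001001, C[2] = 0b00000001, C[3] = 0b10111110, C[4] = 0b10100000, C[5] = 0b11101101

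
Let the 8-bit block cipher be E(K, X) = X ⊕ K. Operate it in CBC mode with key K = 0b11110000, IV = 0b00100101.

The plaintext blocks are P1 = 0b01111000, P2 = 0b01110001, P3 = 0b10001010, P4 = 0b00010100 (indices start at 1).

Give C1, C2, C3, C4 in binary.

C1 = 0b10101101, C2 = 0b00101100, C3 = 0b01010110, C4 = 0b10110010

CBC encryption: C_i = E(K, P_i ⊕ C_{i−1}), with C_{0} = IV.
C1: P1 ⊕ 0b00100101 = 0b01011101; E(K, 0b01011101) = 0b10101101.
C2: P2 ⊕ 0b10101101 = 0b11011100; E(K, 0b11011100) = 0b00101100.
C3: P3 ⊕ 0b00101100 = 0b10100110; E(K, 0b10100110) = 0b01010110.
C4: P4 ⊕ 0b01010110 = 0b01000010; E(K, 0b01000010) = 0b10110010.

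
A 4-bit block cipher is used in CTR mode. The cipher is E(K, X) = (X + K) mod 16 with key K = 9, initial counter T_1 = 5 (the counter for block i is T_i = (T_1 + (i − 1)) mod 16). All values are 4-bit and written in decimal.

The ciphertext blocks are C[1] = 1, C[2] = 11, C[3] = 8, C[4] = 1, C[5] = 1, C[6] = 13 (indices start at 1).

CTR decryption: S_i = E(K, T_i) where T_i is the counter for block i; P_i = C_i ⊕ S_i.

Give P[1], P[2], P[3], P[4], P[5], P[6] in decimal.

P[1]: T = 5, S = E(K, T) = 14; 1 ⊕ 14 = 15.
P[2]: T = 6, S = E(K, T) = 15; 11 ⊕ 15 = 4.
P[3]: T = 7, S = E(K, T) = 0; 8 ⊕ 0 = 8.
P[4]: T = 8, S = E(K, T) = 1; 1 ⊕ 1 = 0.
P[5]: T = 9, S = E(K, T) = 2; 1 ⊕ 2 = 3.
P[6]: T = 10, S = E(K, T) = 3; 13 ⊕ 3 = 14.

P[1] = 15, P[2] = 4, P[3] = 8, P[4] = 0, P[5] = 3, P[6] = 14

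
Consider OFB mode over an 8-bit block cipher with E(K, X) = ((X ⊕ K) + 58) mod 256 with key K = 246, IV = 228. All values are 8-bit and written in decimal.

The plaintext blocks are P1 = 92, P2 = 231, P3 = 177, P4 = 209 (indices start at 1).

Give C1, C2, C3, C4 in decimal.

C1 = 16, C2 = 19, C3 = 141, C4 = 213

OFB encryption: S_i = E(K, S_{i−1}) with S_{0} = IV; C_i = P_i ⊕ S_i.
C1: S = E(K, 228) = 76; 92 ⊕ 76 = 16.
C2: S = E(K, 76) = 244; 231 ⊕ 244 = 19.
C3: S = E(K, 244) = 60; 177 ⊕ 60 = 141.
C4: S = E(K, 60) = 4; 209 ⊕ 4 = 213.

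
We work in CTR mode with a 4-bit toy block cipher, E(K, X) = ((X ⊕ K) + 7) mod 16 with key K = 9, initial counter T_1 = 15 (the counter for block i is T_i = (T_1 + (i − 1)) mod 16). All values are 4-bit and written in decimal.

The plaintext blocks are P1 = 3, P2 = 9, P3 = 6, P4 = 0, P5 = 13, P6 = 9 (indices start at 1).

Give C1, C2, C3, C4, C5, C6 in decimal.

C1 = 14, C2 = 9, C3 = 9, C4 = 2, C5 = 12, C6 = 13

CTR encryption: S_i = E(K, T_i) where T_i is the counter for block i; C_i = P_i ⊕ S_i.
C1: T = 15, S = E(K, T) = 13; 3 ⊕ 13 = 14.
C2: T = 0, S = E(K, T) = 0; 9 ⊕ 0 = 9.
C3: T = 1, S = E(K, T) = 15; 6 ⊕ 15 = 9.
C4: T = 2, S = E(K, T) = 2; 0 ⊕ 2 = 2.
C5: T = 3, S = E(K, T) = 1; 13 ⊕ 1 = 12.
C6: T = 4, S = E(K, T) = 4; 9 ⊕ 4 = 13.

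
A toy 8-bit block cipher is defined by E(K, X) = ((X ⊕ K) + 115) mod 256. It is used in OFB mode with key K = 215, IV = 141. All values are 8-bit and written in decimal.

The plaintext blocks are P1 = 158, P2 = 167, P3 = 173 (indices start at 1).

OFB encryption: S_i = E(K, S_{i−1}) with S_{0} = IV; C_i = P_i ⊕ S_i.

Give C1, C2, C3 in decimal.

C1 = 83, C2 = 42, C3 = 96

C1: S = E(K, 141) = 205; 158 ⊕ 205 = 83.
C2: S = E(K, 205) = 141; 167 ⊕ 141 = 42.
C3: S = E(K, 141) = 205; 173 ⊕ 205 = 96.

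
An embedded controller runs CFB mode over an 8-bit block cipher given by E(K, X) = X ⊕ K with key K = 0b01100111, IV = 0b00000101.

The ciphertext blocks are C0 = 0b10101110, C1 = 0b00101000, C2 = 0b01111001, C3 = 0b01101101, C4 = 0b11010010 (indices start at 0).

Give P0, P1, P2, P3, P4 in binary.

CFB decryption: P_i = C_i ⊕ E(K, C_{i−1}), with C_{−1} = IV.
P0: E(K, 0b00000101) = 0b01100010; 0b10101110 ⊕ 0b01100010 = 0b11001100.
P1: E(K, 0b10101110) = 0b11001001; 0b00101000 ⊕ 0b11001001 = 0b11100001.
P2: E(K, 0b00101000) = 0b01001111; 0b01111001 ⊕ 0b01001111 = 0b00110110.
P3: E(K, 0b01111001) = 0b00011110; 0b01101101 ⊕ 0b00011110 = 0b01110011.
P4: E(K, 0b01101101) = 0b00001010; 0b11010010 ⊕ 0b00001010 = 0b11011000.

P0 = 0b11001100, P1 = 0b11100001, P2 = 0b00110110, P3 = 0b01110011, P4 = 0b11011000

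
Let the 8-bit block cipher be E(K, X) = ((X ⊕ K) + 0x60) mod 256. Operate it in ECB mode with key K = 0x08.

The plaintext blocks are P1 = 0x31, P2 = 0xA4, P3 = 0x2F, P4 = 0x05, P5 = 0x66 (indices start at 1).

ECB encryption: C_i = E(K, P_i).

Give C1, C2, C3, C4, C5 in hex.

C1: E(K, 0x31) = 0x99.
C2: E(K, 0xA4) = 0x0C.
C3: E(K, 0x2F) = 0x87.
C4: E(K, 0x05) = 0x6D.
C5: E(K, 0x66) = 0xCE.

C1 = 0x99, C2 = 0x0C, C3 = 0x87, C4 = 0x6D, C5 = 0xCE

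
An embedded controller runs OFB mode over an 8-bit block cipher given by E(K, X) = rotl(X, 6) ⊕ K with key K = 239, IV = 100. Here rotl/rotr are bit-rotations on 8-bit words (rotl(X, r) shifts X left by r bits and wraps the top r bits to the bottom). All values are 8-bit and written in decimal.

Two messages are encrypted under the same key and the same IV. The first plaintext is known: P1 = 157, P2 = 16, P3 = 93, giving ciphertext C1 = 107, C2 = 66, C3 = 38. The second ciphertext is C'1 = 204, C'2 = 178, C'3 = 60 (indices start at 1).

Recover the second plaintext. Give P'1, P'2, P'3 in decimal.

P'1 = 58, P'2 = 224, P'3 = 71

In OFB with a reused IV, both messages share the same keystream S_i, so C_i ⊕ C'_i = P_i ⊕ P'_i and thus P'_i = P_i ⊕ C_i ⊕ C'_i.
P'1: 157 ⊕ 107 ⊕ 204 = 58.
P'2: 16 ⊕ 66 ⊕ 178 = 224.
P'3: 93 ⊕ 38 ⊕ 60 = 71.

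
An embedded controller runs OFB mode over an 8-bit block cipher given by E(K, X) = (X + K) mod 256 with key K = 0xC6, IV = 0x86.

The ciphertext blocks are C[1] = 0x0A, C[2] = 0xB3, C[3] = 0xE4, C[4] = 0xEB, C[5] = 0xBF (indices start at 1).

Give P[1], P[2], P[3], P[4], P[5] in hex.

OFB decryption: S_i = E(K, S_{i−1}) with S_{0} = IV; P_i = C_i ⊕ S_i.
P[1]: S = E(K, 0x86) = 0x4C; 0x0A ⊕ 0x4C = 0x46.
P[2]: S = E(K, 0x4C) = 0x12; 0xB3 ⊕ 0x12 = 0xA1.
P[3]: S = E(K, 0x12) = 0xD8; 0xE4 ⊕ 0xD8 = 0x3C.
P[4]: S = E(K, 0xD8) = 0x9E; 0xEB ⊕ 0x9E = 0x75.
P[5]: S = E(K, 0x9E) = 0x64; 0xBF ⊕ 0x64 = 0xDB.

P[1] = 0x46, P[2] = 0xA1, P[3] = 0x3C, P[4] = 0x75, P[5] = 0xDB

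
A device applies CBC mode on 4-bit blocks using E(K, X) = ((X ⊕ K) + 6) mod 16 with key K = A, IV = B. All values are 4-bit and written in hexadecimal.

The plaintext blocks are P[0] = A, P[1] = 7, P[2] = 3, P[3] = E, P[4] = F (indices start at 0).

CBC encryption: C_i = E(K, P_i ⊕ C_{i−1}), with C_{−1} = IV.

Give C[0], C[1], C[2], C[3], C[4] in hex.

C[0]: P[0] ⊕ B = 1; E(K, 1) = 1.
C[1]: P[1] ⊕ 1 = 6; E(K, 6) = 2.
C[2]: P[2] ⊕ 2 = 1; E(K, 1) = 1.
C[3]: P[3] ⊕ 1 = F; E(K, F) = B.
C[4]: P[4] ⊕ B = 4; E(K, 4) = 4.

C[0] = 1, C[1] = 2, C[2] = 1, C[3] = B, C[4] = 4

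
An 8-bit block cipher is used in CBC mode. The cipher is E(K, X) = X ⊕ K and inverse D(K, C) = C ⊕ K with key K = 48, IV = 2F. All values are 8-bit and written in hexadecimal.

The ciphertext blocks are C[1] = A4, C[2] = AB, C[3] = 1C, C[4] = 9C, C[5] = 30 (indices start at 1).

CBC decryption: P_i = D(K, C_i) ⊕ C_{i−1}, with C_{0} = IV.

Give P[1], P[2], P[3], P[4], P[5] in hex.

P[1]: D(K, A4) = EC; EC ⊕ 2F = C3.
P[2]: D(K, AB) = E3; E3 ⊕ A4 = 47.
P[3]: D(K, 1C) = 54; 54 ⊕ AB = FF.
P[4]: D(K, 9C) = D4; D4 ⊕ 1C = C8.
P[5]: D(K, 30) = 78; 78 ⊕ 9C = E4.

P[1] = C3, P[2] = 47, P[3] = FF, P[4] = C8, P[5] = E4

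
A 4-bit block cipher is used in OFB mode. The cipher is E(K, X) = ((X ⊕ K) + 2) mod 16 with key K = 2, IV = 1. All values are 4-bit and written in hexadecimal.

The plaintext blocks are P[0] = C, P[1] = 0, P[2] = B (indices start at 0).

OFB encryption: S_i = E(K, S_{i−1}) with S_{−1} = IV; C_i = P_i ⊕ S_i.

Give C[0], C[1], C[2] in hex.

C[0] = 9, C[1] = 9, C[2] = 6

C[0]: S = E(K, 1) = 5; C ⊕ 5 = 9.
C[1]: S = E(K, 5) = 9; 0 ⊕ 9 = 9.
C[2]: S = E(K, 9) = D; B ⊕ D = 6.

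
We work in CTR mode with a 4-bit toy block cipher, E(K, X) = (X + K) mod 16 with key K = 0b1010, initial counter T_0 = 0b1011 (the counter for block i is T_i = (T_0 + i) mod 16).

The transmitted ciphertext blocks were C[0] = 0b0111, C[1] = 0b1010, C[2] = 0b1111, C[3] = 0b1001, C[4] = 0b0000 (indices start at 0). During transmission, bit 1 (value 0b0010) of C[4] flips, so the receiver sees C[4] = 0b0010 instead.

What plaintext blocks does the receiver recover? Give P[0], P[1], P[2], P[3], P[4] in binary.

P[0] = 0b0010, P[1] = 0b1100, P[2] = 0b1000, P[3] = 0b0001, P[4] = 0b1011

CTR decryption: S_i = E(K, T_i) where T_i is the counter for block i; P_i = C_i ⊕ S_i.
Only C[4] changed, to 0b0010. In CTR, a change in C_i flips the same bit in P_i only; the keystream is unaffected. Decrypting the received ciphertext:
P[0]: T = 0b1011, S = E(K, T) = 0b0101; 0b0111 ⊕ 0b0101 = 0b0010.
P[1]: T = 0b1100, S = E(K, T) = 0b0110; 0b1010 ⊕ 0b0110 = 0b1100.
P[2]: T = 0b1101, S = E(K, T) = 0b0111; 0b1111 ⊕ 0b0111 = 0b1000.
P[3]: T = 0b1110, S = E(K, T) = 0b1000; 0b1001 ⊕ 0b1000 = 0b0001.
P[4]: T = 0b1111, S = E(K, T) = 0b1001; 0b0010 ⊕ 0b1001 = 0b1011.
Blocks that differ from the original plaintext: P[4].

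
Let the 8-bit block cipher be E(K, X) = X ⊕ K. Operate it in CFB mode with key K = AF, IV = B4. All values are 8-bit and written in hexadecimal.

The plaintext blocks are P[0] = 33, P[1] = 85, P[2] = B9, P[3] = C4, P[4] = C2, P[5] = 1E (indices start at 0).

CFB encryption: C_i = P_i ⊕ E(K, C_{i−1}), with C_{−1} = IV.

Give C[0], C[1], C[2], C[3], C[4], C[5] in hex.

C[0]: E(K, B4) = 1B; 33 ⊕ 1B = 28.
C[1]: E(K, 28) = 87; 85 ⊕ 87 = 02.
C[2]: E(K, 02) = AD; B9 ⊕ AD = 14.
C[3]: E(K, 14) = BB; C4 ⊕ BB = 7F.
C[4]: E(K, 7F) = D0; C2 ⊕ D0 = 12.
C[5]: E(K, 12) = BD; 1E ⊕ BD = A3.

C[0] = 28, C[1] = 02, C[2] = 14, C[3] = 7F, C[4] = 12, C[5] = A3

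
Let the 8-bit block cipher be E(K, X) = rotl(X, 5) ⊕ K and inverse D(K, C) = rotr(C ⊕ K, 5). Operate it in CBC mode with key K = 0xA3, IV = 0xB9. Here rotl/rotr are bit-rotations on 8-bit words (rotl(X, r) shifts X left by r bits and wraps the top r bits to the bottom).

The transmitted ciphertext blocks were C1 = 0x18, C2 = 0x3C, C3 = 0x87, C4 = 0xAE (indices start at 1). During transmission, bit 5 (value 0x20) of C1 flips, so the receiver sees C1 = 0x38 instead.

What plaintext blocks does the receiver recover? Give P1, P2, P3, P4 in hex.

CBC decryption: P_i = D(K, C_i) ⊕ C_{i−1}, with C_{0} = IV.
Only C1 changed, to 0x38. In CBC, a change in C_i garbles P_i and flips the same bit in P_{i+1}. Decrypting the received ciphertext:
P1: D(K, 0x38) = 0xDC; 0xDC ⊕ 0xB9 = 0x65.
P2: D(K, 0x3C) = 0xFC; 0xFC ⊕ 0x38 = 0xC4.
P3: D(K, 0x87) = 0x21; 0x21 ⊕ 0x3C = 0x1D.
P4: D(K, 0xAE) = 0x68; 0x68 ⊕ 0x87 = 0xEF.
Blocks that differ from the original plaintext: P1, P2.

P1 = 0x65, P2 = 0xC4, P3 = 0x1D, P4 = 0xEF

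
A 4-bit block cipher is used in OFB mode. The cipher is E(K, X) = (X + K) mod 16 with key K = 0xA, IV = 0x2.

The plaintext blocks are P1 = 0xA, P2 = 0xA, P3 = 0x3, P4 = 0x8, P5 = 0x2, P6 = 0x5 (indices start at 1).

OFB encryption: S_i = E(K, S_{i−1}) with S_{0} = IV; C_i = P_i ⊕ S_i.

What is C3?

C1: S = E(K, 0x2) = 0xC; 0xA ⊕ 0xC = 0x6.
C2: S = E(K, 0xC) = 0x6; 0xA ⊕ 0x6 = 0xC.
C3: S = E(K, 0x6) = 0x0; 0x3 ⊕ 0x0 = 0x3.

C3 = 0x3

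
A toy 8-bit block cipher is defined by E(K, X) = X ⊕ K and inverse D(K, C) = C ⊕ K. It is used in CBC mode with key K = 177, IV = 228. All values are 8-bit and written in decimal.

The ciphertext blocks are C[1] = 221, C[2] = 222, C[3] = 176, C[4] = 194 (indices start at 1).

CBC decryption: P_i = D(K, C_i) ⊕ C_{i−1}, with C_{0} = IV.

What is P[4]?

P[4] = 195

P[4]: D(K, 194) = 115; 115 ⊕ 176 = 195.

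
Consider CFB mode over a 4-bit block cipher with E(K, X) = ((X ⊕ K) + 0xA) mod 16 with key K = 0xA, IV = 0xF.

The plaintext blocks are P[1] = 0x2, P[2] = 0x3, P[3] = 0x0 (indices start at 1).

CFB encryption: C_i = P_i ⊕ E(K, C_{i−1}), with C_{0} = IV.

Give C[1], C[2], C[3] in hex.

C[1]: E(K, 0xF) = 0xF; 0x2 ⊕ 0xF = 0xD.
C[2]: E(K, 0xD) = 0x1; 0x3 ⊕ 0x1 = 0x2.
C[3]: E(K, 0x2) = 0x2; 0x0 ⊕ 0x2 = 0x2.

C[1] = 0xD, C[2] = 0x2, C[3] = 0x2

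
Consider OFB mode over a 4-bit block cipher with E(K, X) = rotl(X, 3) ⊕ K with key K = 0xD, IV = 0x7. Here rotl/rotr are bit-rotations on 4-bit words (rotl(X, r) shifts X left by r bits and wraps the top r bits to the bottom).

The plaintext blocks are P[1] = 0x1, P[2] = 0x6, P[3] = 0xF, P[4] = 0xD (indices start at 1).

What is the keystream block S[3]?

OFB encryption: S_i = E(K, S_{i−1}) with S_{0} = IV; C_i = P_i ⊕ S_i.
C[1]: S = E(K, 0x7) = 0x6; 0x1 ⊕ 0x6 = 0x7.
C[2]: S = E(K, 0x6) = 0xE; 0x6 ⊕ 0xE = 0x8.
C[3]: S = E(K, 0xE) = 0xA; 0xF ⊕ 0xA = 0x5.
So S[3] = 0xA.

0xA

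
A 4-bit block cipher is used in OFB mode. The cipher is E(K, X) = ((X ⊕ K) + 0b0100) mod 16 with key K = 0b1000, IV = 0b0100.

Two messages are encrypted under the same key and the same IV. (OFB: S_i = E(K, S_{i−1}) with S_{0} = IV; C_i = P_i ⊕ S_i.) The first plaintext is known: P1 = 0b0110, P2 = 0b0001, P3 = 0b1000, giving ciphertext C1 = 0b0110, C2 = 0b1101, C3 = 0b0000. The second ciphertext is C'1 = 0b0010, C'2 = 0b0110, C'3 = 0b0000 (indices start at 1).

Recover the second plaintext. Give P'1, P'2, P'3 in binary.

In OFB with a reused IV, both messages share the same keystream S_i, so C_i ⊕ C'_i = P_i ⊕ P'_i and thus P'_i = P_i ⊕ C_i ⊕ C'_i.
P'1: 0b0110 ⊕ 0b0110 ⊕ 0b0010 = 0b0010.
P'2: 0b0001 ⊕ 0b1101 ⊕ 0b0110 = 0b1010.
P'3: 0b1000 ⊕ 0b0000 ⊕ 0b0000 = 0b1000.

P'1 = 0b0010, P'2 = 0b1010, P'3 = 0b1000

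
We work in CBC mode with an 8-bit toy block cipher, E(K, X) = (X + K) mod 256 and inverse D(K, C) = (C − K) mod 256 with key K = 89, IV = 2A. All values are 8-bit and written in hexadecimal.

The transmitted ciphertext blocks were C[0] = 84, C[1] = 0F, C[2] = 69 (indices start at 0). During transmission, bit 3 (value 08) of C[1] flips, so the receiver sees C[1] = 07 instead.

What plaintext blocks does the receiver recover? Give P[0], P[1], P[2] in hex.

P[0] = D1, P[1] = FA, P[2] = E7

CBC decryption: P_i = D(K, C_i) ⊕ C_{i−1}, with C_{−1} = IV.
Only C[1] changed, to 07. In CBC, a change in C_i garbles P_i and flips the same bit in P_{i+1}. Decrypting the received ciphertext:
P[0]: D(K, 84) = FB; FB ⊕ 2A = D1.
P[1]: D(K, 07) = 7E; 7E ⊕ 84 = FA.
P[2]: D(K, 69) = E0; E0 ⊕ 07 = E7.
Blocks that differ from the original plaintext: P[1], P[2].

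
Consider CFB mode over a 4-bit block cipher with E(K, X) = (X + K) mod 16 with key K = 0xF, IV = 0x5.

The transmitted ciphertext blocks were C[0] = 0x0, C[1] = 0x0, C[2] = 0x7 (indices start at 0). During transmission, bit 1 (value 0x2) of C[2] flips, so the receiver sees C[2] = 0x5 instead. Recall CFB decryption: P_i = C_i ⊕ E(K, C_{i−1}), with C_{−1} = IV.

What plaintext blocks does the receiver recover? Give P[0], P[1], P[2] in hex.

P[0] = 0x4, P[1] = 0xF, P[2] = 0xA

Only C[2] changed, to 0x5. In CFB, a change in C_i flips the same bit in P_i and garbles P_{i+1}. Decrypting the received ciphertext:
P[0]: E(K, 0x5) = 0x4; 0x0 ⊕ 0x4 = 0x4.
P[1]: E(K, 0x0) = 0xF; 0x0 ⊕ 0xF = 0xF.
P[2]: E(K, 0x0) = 0xF; 0x5 ⊕ 0xF = 0xA.
Blocks that differ from the original plaintext: P[2].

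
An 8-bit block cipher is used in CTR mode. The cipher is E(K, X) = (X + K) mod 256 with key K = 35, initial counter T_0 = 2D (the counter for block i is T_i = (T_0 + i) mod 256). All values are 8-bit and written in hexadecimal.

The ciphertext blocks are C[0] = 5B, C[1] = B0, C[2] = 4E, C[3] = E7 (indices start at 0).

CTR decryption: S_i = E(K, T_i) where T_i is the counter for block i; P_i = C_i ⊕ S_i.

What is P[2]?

P[2] = 2A

P[2]: T = 2F, S = E(K, T) = 64; 4E ⊕ 64 = 2A.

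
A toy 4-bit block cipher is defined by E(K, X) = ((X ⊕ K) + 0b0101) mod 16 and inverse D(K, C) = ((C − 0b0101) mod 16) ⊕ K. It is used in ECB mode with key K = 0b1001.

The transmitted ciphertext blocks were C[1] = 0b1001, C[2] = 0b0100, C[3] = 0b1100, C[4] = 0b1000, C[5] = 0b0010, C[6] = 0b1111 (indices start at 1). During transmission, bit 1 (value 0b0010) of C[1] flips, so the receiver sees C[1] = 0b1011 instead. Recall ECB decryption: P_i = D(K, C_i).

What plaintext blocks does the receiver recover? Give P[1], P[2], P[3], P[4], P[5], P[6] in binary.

Only C[1] changed, to 0b1011. In ECB, a change in C_i affects only P_i. Decrypting the received ciphertext:
P[1]: D(K, 0b1011) = 0b1111.
P[2]: D(K, 0b0100) = 0b0110.
P[3]: D(K, 0b1100) = 0b1110.
P[4]: D(K, 0b1000) = 0b1010.
P[5]: D(K, 0b0010) = 0b0100.
P[6]: D(K, 0b1111) = 0b0011.
Blocks that differ from the original plaintext: P[1].

P[1] = 0b1111, P[2] = 0b0110, P[3] = 0b1110, P[4] = 0b1010, P[5] = 0b0100, P[6] = 0b0011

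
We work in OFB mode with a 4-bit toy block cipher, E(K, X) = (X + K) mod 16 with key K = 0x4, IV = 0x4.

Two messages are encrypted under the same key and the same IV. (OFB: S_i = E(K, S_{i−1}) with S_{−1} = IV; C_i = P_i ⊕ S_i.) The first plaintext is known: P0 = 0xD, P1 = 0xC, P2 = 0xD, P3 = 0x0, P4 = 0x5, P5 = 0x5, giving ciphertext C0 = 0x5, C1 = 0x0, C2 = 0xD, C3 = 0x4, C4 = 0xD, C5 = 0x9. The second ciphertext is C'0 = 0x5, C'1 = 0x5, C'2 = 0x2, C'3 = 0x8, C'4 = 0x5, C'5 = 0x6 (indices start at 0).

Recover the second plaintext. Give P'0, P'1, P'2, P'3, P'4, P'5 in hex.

In OFB with a reused IV, both messages share the same keystream S_i, so C_i ⊕ C'_i = P_i ⊕ P'_i and thus P'_i = P_i ⊕ C_i ⊕ C'_i.
P'0: 0xD ⊕ 0x5 ⊕ 0x5 = 0xD.
P'1: 0xC ⊕ 0x0 ⊕ 0x5 = 0x9.
P'2: 0xD ⊕ 0xD ⊕ 0x2 = 0x2.
P'3: 0x0 ⊕ 0x4 ⊕ 0x8 = 0xC.
P'4: 0x5 ⊕ 0xD ⊕ 0x5 = 0xD.
P'5: 0x5 ⊕ 0x9 ⊕ 0x6 = 0xA.

P'0 = 0xD, P'1 = 0x9, P'2 = 0x2, P'3 = 0xC, P'4 = 0xD, P'5 = 0xA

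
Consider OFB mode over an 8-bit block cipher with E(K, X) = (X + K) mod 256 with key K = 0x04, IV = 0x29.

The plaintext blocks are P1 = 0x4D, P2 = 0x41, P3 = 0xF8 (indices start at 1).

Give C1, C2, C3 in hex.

C1 = 0x60, C2 = 0x70, C3 = 0xCD

OFB encryption: S_i = E(K, S_{i−1}) with S_{0} = IV; C_i = P_i ⊕ S_i.
C1: S = E(K, 0x29) = 0x2D; 0x4D ⊕ 0x2D = 0x60.
C2: S = E(K, 0x2D) = 0x31; 0x41 ⊕ 0x31 = 0x70.
C3: S = E(K, 0x31) = 0x35; 0xF8 ⊕ 0x35 = 0xCD.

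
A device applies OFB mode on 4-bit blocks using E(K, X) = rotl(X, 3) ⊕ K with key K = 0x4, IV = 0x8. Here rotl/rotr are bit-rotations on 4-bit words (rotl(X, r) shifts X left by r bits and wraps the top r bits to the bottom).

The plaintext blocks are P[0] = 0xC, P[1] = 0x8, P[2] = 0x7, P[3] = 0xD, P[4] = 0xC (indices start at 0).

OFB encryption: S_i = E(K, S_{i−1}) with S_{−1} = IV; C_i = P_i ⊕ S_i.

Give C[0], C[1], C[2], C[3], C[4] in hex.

C[0] = 0xC, C[1] = 0xC, C[2] = 0x1, C[3] = 0xA, C[4] = 0x3

C[0]: S = E(K, 0x8) = 0x0; 0xC ⊕ 0x0 = 0xC.
C[1]: S = E(K, 0x0) = 0x4; 0x8 ⊕ 0x4 = 0xC.
C[2]: S = E(K, 0x4) = 0x6; 0x7 ⊕ 0x6 = 0x1.
C[3]: S = E(K, 0x6) = 0x7; 0xD ⊕ 0x7 = 0xA.
C[4]: S = E(K, 0x7) = 0xF; 0xC ⊕ 0xF = 0x3.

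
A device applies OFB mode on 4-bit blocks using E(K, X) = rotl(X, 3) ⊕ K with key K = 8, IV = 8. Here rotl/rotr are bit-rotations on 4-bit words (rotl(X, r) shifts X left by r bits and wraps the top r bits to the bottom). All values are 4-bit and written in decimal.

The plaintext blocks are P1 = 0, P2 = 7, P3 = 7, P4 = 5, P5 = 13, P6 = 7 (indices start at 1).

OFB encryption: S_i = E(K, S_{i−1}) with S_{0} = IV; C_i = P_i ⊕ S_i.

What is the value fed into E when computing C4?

15

C1: S = E(K, 8) = 12; 0 ⊕ 12 = 12.
C2: S = E(K, 12) = 14; 7 ⊕ 14 = 9.
C3: S = E(K, 14) = 15; 7 ⊕ 15 = 8.
C4: S = E(K, 15) = 7; 5 ⊕ 7 = 2.
So the input to E for block 4 is 15.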